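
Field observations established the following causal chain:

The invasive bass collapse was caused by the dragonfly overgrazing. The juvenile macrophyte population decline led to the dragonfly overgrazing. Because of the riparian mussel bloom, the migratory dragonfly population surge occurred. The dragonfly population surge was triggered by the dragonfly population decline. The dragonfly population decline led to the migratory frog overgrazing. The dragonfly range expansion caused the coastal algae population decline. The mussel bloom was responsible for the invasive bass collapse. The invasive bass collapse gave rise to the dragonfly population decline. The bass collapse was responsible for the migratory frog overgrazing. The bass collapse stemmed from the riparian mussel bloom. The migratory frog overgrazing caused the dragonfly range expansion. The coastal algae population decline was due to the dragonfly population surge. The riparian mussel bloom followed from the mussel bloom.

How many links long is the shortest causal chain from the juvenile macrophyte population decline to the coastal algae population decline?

Shortest chain: the juvenile macrophyte population decline → the dragonfly overgrazing → the invasive bass collapse → the dragonfly population decline → the dragonfly population surge → the coastal algae population decline.

5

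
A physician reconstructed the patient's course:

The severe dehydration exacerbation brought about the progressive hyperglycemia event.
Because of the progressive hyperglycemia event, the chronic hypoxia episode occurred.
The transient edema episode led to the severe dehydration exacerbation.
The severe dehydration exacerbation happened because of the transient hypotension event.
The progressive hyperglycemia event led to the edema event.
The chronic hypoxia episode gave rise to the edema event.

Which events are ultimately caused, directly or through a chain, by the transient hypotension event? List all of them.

Direct effects: the severe dehydration exacerbation.
2 steps out: the progressive hyperglycemia event.
3 steps out: the chronic hypoxia episode, the edema event.
Not reachable from it: the transient edema episode.

the chronic hypoxia episode, the edema event, the progressive hyperglycemia event, the severe dehydration exacerbation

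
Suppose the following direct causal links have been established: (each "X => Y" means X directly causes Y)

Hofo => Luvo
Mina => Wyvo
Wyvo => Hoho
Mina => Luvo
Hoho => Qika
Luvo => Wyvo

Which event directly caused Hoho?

Wyvo

Upstream contributors include Mina, Luvo, Hofo, but only Wyvo feeds directly into Hoho.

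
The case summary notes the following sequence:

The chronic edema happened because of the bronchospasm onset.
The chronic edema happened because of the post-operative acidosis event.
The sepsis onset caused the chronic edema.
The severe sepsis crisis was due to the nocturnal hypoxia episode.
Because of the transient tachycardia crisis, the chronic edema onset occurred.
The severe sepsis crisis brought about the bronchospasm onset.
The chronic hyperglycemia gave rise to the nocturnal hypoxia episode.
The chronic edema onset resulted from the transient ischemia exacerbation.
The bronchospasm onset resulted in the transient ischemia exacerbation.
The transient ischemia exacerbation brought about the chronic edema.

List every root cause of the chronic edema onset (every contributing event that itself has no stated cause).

Tracing upstream from the chronic edema onset: the chronic edema onset ← the transient ischemia exacerbation ← the bronchospasm onset ← the severe sepsis crisis ← the nocturnal hypoxia episode ← the chronic hyperglycemia.
A separate upstream branch: the chronic edema onset ← the transient tachycardia crisis.
Each of those chain origins has no stated cause.

the chronic hyperglycemia, the transient tachycardia crisis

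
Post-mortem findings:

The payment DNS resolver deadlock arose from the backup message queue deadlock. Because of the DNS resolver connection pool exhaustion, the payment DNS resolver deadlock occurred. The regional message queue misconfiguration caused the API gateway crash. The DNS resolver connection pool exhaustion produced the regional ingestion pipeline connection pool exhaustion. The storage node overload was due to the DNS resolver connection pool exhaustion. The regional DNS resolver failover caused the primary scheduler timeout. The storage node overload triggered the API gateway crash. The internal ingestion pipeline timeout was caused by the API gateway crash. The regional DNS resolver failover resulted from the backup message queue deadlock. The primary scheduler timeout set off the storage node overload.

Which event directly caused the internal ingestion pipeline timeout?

Upstream contributors include the DNS resolver connection pool exhaustion, the regional message queue misconfiguration, the backup message queue deadlock, the regional DNS resolver failover, the primary scheduler timeout, the storage node overload, but only the API gateway crash feeds directly into the internal ingestion pipeline timeout.

the API gateway crash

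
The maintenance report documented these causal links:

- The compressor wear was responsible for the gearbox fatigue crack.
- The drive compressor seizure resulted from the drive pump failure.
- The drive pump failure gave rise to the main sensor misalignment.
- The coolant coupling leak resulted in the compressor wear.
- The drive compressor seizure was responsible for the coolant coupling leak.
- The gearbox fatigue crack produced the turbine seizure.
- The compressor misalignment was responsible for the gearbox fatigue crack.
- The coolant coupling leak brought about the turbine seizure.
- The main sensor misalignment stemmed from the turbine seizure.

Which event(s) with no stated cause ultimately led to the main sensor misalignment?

Tracing upstream from the main sensor misalignment: the main sensor misalignment ← the drive pump failure.
A separate upstream branch: the main sensor misalignment ← the turbine seizure ← the gearbox fatigue crack ← the compressor misalignment.
Each of those chain origins has no stated cause.

the compressor misalignment, the drive pump failure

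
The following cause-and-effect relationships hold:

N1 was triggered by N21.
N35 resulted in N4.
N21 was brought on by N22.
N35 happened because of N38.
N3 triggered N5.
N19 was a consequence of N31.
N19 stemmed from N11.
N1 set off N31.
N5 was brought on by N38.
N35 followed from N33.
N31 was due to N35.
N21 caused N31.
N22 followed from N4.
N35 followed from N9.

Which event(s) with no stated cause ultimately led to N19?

Tracing upstream from N19: N19 ← N31 ← N35 ← N33.
A separate upstream branch: N19 ← N31 ← N35 ← N38.
A separate upstream branch: N19 ← N31 ← N35 ← N9.
A separate upstream branch: N19 ← N11.
Each of those chain origins has no stated cause.

N11, N33, N38, N9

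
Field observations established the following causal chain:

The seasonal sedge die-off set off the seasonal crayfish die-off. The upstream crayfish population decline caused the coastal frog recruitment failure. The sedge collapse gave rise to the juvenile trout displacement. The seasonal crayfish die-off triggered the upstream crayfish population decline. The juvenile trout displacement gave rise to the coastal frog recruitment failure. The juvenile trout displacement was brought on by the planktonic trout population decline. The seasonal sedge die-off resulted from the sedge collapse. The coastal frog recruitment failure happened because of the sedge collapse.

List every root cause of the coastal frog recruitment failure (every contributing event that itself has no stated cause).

Tracing upstream from the coastal frog recruitment failure: the coastal frog recruitment failure ← the sedge collapse.
A separate upstream branch: the coastal frog recruitment failure ← the juvenile trout displacement ← the planktonic trout population decline.
Each of those chain origins has no stated cause.

the planktonic trout population decline, the sedge collapse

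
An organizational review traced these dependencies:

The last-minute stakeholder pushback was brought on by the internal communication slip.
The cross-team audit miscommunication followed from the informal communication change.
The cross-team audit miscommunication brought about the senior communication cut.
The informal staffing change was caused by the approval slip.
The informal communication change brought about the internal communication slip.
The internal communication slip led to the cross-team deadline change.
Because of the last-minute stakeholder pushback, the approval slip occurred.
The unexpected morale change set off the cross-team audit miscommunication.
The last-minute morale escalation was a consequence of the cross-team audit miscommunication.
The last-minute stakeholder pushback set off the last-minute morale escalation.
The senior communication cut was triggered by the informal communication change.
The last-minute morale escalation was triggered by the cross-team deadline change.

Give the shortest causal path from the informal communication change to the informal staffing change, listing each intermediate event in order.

the informal communication change → the internal communication slip → the last-minute stakeholder pushback → the approval slip → the informal staffing change

the informal communication change → the internal communication slip
the internal communication slip → the last-minute stakeholder pushback
the last-minute stakeholder pushback → the approval slip
the approval slip → the informal staffing change
Length: 4 steps.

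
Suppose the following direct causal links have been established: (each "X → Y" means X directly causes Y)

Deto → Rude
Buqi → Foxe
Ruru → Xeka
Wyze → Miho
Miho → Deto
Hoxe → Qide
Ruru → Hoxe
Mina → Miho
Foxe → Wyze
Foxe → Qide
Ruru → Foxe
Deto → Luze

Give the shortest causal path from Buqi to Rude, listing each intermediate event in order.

Buqi → Foxe
Foxe → Wyze
Wyze → Miho
Miho → Deto
Deto → Rude
Length: 5 steps.

Buqi → Foxe → Wyze → Miho → Deto → Rude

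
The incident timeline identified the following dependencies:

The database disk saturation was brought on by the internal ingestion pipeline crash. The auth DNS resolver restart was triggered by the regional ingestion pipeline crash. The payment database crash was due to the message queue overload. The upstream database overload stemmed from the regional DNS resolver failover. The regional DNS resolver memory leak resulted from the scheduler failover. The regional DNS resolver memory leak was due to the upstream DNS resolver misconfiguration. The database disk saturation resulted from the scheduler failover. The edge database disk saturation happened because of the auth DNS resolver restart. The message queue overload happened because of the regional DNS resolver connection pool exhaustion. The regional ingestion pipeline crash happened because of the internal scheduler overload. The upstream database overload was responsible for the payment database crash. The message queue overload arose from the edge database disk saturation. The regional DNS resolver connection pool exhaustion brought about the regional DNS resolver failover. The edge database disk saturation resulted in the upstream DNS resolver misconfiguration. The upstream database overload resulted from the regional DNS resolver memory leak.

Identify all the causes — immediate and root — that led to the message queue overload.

Immediate causes of the message queue overload: the regional DNS resolver connection pool exhaustion, the edge database disk saturation.
Further upstream: the internal scheduler overload, the regional ingestion pipeline crash, the auth DNS resolver restart.

the auth DNS resolver restart, the edge database disk saturation, the internal scheduler overload, the regional DNS resolver connection pool exhaustion, the regional ingestion pipeline crash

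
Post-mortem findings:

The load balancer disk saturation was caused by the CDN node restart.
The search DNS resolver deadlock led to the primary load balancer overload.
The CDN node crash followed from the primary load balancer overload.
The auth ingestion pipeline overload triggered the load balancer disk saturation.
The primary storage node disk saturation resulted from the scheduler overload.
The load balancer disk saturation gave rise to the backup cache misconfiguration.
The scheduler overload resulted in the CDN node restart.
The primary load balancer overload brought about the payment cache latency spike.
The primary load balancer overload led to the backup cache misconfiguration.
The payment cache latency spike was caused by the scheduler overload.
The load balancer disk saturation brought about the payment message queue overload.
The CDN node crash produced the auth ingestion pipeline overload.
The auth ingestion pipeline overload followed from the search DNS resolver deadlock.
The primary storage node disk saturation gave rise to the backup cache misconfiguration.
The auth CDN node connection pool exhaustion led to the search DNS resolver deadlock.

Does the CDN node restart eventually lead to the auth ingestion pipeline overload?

The CDN node restart leads to the load balancer disk saturation, the backup cache misconfiguration, the payment message queue overload; the auth ingestion pipeline overload is not among them.

No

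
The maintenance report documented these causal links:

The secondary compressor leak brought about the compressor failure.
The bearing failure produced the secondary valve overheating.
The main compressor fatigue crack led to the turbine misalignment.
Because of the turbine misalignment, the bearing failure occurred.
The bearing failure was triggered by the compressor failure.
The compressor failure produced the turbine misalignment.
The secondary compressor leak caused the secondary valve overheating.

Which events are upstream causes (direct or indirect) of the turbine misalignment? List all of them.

the compressor failure, the main compressor fatigue crack, the secondary compressor leak

Immediate causes of the turbine misalignment: the compressor failure, the main compressor fatigue crack.
Further upstream: the secondary compressor leak.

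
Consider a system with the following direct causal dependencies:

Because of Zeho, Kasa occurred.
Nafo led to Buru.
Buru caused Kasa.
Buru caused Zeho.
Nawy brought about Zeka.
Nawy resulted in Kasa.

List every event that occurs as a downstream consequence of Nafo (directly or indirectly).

Direct effects: Buru.
2 steps out: Zeho, Kasa.
Not reachable from it: Nawy, Zeka.

Buru, Kasa, Zeho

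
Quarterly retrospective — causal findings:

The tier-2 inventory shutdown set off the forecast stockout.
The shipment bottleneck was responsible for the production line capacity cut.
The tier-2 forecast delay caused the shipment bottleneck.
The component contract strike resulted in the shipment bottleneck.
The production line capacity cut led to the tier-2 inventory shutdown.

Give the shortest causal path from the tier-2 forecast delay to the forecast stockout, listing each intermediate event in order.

the tier-2 forecast delay → the shipment bottleneck → the production line capacity cut → the tier-2 inventory shutdown → the forecast stockout

the tier-2 forecast delay → the shipment bottleneck
the shipment bottleneck → the production line capacity cut
the production line capacity cut → the tier-2 inventory shutdown
the tier-2 inventory shutdown → the forecast stockout
Length: 4 steps.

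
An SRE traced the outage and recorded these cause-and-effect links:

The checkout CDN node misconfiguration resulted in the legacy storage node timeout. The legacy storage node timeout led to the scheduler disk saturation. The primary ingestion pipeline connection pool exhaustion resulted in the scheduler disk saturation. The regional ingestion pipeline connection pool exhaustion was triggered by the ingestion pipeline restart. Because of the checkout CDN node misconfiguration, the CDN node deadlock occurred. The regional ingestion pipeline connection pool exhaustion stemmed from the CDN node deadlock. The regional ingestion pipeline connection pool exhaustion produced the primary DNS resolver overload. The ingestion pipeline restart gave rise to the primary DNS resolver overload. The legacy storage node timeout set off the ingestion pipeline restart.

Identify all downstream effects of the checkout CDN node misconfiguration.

Direct effects: the legacy storage node timeout, the CDN node deadlock.
2 steps out: the ingestion pipeline restart, the regional ingestion pipeline connection pool exhaustion, the scheduler disk saturation.
3 steps out: the primary DNS resolver overload.
Not reachable from it: the primary ingestion pipeline connection pool exhaustion.

the CDN node deadlock, the ingestion pipeline restart, the legacy storage node timeout, the primary DNS resolver overload, the regional ingestion pipeline connection pool exhaustion, the scheduler disk saturation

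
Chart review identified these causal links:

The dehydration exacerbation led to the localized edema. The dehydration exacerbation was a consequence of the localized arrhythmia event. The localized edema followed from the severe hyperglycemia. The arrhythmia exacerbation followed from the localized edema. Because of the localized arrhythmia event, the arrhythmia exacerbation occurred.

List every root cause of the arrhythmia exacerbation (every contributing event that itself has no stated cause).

Tracing upstream from the arrhythmia exacerbation: the arrhythmia exacerbation ← the localized arrhythmia event.
A separate upstream branch: the arrhythmia exacerbation ← the localized edema ← the severe hyperglycemia.
Each of those chain origins has no stated cause.

the localized arrhythmia event, the severe hyperglycemia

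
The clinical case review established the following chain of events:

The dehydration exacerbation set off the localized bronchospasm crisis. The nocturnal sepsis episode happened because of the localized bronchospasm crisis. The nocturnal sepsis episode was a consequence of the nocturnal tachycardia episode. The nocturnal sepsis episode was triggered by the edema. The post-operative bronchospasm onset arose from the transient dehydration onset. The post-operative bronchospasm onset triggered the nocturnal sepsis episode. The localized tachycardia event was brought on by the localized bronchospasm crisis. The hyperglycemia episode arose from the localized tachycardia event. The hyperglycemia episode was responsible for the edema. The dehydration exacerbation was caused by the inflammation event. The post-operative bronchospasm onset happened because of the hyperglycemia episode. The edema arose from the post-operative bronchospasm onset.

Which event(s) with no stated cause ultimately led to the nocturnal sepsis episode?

Tracing upstream from the nocturnal sepsis episode: the nocturnal sepsis episode ← the localized bronchospasm crisis ← the dehydration exacerbation ← the inflammation event.
A separate upstream branch: the nocturnal sepsis episode ← the nocturnal tachycardia episode.
A separate upstream branch: the nocturnal sepsis episode ← the post-operative bronchospasm onset ← the transient dehydration onset.
Each of those chain origins has no stated cause.

the inflammation event, the nocturnal tachycardia episode, the transient dehydration onset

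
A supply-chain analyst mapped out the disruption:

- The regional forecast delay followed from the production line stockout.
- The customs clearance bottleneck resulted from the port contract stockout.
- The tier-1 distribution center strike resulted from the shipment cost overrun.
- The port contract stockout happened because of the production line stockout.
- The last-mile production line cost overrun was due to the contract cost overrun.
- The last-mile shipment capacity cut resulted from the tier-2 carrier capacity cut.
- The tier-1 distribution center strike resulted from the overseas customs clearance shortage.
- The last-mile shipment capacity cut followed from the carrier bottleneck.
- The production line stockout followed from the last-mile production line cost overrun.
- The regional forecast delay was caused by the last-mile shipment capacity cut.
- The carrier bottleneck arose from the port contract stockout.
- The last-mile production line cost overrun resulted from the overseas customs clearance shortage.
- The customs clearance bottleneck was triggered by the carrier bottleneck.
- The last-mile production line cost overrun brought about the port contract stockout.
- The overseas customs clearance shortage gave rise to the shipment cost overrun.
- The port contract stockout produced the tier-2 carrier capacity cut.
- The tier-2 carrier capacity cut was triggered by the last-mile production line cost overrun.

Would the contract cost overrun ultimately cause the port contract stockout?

There is a causal chain: the contract cost overrun → the last-mile production line cost overrun → the port contract stockout.

Yes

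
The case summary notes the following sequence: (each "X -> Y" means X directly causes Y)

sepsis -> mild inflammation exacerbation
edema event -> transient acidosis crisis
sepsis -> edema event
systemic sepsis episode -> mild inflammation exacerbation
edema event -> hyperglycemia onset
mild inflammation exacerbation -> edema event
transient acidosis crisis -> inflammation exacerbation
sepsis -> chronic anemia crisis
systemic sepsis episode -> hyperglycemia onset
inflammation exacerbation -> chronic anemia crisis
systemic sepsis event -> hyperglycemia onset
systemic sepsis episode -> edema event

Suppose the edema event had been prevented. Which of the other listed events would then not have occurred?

Downstream of the edema event: the hyperglycemia onset, the transient acidosis crisis, the inflammation exacerbation, the chronic anemia crisis.
Of those, still caused via another path: the hyperglycemia onset, the chronic anemia crisis.
The remainder have no surviving cause.

the inflammation exacerbation, the transient acidosis crisis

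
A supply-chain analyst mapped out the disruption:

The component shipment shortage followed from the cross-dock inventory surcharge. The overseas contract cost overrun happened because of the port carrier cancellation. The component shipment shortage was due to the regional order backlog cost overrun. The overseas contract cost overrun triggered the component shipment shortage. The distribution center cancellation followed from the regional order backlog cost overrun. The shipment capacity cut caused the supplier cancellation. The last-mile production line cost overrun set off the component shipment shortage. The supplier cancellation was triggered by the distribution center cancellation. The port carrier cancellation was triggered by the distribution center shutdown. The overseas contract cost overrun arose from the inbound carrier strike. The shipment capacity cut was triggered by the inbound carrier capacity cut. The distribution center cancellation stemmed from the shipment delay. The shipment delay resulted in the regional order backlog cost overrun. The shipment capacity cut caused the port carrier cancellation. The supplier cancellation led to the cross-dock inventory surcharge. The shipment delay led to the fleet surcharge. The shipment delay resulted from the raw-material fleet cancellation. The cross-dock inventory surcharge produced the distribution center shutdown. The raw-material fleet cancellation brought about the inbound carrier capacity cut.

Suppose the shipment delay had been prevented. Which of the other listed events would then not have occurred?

the distribution center cancellation, the fleet surcharge, the regional order backlog cost overrun

Downstream of the shipment delay: the regional order backlog cost overrun, the distribution center cancellation, the fleet surcharge, the supplier cancellation, the cross-dock inventory surcharge, the distribution center shutdown, the port carrier cancellation, the overseas contract cost overrun, the component shipment shortage.
Of those, still caused via another path: the supplier cancellation, the cross-dock inventory surcharge, the distribution center shutdown, the port carrier cancellation, the overseas contract cost overrun, the component shipment shortage.
The remainder have no surviving cause.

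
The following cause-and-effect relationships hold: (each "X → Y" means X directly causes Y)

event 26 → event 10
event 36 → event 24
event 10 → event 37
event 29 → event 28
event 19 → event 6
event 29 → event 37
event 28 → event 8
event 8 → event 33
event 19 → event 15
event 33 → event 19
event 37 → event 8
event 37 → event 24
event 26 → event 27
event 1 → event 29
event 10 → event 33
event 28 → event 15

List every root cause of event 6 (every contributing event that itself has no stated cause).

Tracing upstream from event 6: event 6 ← event 19 ← event 33 ← event 8 ← event 28 ← event 29 ← event 1.
A separate upstream branch: event 6 ← event 19 ← event 33 ← event 10 ← event 26.
Each of those chain origins has no stated cause.

event 1, event 26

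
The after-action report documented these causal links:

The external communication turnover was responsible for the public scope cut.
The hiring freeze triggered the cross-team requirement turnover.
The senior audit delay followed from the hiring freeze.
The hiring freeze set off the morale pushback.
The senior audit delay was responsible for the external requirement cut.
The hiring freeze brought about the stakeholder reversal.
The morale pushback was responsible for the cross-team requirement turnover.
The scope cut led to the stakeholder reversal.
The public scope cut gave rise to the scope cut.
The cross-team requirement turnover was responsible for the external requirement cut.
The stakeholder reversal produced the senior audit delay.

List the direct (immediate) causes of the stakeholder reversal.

Upstream contributors include the external communication turnover, the public scope cut, but only the hiring freeze, the scope cut feed directly into the stakeholder reversal.

the hiring freeze, the scope cut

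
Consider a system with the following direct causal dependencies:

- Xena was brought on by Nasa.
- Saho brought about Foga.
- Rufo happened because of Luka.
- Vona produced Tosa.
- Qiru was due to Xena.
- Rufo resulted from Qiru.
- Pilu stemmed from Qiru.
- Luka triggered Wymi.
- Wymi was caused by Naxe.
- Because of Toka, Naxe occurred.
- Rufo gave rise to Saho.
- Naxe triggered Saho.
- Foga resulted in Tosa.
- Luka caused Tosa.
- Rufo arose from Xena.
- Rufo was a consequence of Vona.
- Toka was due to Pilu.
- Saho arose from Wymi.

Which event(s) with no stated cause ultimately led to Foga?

Tracing upstream from Foga: Foga ← Saho ← Rufo ← Xena ← Nasa.
A separate upstream branch: Foga ← Saho ← Rufo ← Vona.
A separate upstream branch: Foga ← Saho ← Rufo ← Luka.
Each of those chain origins has no stated cause.

Luka, Nasa, Vona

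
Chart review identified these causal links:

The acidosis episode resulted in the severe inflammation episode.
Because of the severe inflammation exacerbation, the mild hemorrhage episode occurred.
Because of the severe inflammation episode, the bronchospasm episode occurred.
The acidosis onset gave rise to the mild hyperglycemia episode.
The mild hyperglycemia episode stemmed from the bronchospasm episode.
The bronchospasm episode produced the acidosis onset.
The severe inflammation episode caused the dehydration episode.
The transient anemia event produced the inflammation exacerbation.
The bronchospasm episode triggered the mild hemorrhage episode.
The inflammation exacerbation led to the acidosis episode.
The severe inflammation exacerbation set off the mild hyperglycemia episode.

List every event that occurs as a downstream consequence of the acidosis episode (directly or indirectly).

the acidosis onset, the bronchospasm episode, the dehydration episode, the mild hemorrhage episode, the mild hyperglycemia episode, the severe inflammation episode

Direct effects: the severe inflammation episode.
2 steps out: the bronchospasm episode, the dehydration episode.
3 steps out: the acidosis onset, the mild hemorrhage episode, the mild hyperglycemia episode.
Not reachable from it: the transient anemia event, the inflammation exacerbation, the severe inflammation exacerbation.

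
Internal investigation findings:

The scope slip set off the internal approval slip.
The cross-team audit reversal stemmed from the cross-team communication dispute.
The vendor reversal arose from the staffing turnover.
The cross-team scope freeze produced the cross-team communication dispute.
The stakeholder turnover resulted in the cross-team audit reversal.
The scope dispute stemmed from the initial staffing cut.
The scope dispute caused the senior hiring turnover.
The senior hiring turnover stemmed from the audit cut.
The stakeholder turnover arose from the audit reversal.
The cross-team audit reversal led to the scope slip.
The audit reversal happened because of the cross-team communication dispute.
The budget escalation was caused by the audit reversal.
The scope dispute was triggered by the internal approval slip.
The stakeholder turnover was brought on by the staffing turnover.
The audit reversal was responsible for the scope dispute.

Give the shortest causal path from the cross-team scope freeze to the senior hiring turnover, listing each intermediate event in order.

the cross-team scope freeze → the cross-team communication dispute
the cross-team communication dispute → the audit reversal
the audit reversal → the scope dispute
the scope dispute → the senior hiring turnover
Length: 4 steps.

the cross-team scope freeze → the cross-team communication dispute → the audit reversal → the scope dispute → the senior hiring turnover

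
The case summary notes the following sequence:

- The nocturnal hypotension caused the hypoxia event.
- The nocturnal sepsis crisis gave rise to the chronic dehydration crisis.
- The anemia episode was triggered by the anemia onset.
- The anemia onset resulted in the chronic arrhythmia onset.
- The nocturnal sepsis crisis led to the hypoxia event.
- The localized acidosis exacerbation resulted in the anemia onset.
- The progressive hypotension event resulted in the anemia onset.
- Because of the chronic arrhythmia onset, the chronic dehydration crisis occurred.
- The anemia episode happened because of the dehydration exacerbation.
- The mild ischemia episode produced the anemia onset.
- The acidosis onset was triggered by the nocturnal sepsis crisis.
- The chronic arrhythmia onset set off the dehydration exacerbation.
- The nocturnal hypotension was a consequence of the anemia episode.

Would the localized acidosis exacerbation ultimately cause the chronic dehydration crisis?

Yes

There is a causal chain: the localized acidosis exacerbation → the anemia onset → the chronic arrhythmia onset → the chronic dehydration crisis.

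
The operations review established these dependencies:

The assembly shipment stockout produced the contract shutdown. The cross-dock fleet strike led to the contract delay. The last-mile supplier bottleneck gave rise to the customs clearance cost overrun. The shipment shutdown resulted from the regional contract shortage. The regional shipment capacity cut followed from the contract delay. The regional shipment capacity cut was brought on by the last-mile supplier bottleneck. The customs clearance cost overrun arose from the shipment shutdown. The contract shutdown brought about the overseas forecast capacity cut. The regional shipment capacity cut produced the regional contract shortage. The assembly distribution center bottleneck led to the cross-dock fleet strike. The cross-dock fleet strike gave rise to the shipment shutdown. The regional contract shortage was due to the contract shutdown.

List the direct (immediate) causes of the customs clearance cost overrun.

the last-mile supplier bottleneck, the shipment shutdown

Upstream contributors include the assembly shipment stockout, the assembly distribution center bottleneck, the cross-dock fleet strike, the contract shutdown, the contract delay, the regional shipment capacity cut, the regional contract shortage, but only the last-mile supplier bottleneck, the shipment shutdown feed directly into the customs clearance cost overrun.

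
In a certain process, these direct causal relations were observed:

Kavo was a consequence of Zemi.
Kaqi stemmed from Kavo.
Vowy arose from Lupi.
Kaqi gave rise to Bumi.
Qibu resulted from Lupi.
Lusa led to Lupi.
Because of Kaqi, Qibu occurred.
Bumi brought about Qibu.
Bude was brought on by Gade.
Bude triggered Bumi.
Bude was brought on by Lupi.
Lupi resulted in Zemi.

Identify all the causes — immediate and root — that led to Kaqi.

Kavo, Lupi, Lusa, Zemi

Immediate cause of Kaqi: Kavo.
Further upstream: Lusa, Lupi, Zemi.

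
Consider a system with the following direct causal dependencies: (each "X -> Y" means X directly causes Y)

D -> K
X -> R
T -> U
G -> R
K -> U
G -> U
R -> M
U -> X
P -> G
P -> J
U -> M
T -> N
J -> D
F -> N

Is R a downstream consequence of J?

Yes

There is a causal chain: J → D → K → U → X → R.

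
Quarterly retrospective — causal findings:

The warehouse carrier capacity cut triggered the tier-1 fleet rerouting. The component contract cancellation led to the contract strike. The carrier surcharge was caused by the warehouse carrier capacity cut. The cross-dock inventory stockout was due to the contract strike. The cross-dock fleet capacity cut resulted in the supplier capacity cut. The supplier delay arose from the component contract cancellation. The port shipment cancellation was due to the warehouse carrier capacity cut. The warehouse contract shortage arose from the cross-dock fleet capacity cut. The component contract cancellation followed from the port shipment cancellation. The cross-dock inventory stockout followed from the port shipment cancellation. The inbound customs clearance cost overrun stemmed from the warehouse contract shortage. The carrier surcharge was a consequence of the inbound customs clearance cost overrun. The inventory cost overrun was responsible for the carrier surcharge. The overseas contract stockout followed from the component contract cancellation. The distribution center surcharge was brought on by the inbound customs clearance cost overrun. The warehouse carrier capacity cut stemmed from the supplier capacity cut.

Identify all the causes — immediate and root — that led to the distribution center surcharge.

the cross-dock fleet capacity cut, the inbound customs clearance cost overrun, the warehouse contract shortage

Immediate cause of the distribution center surcharge: the inbound customs clearance cost overrun.
Further upstream: the cross-dock fleet capacity cut, the warehouse contract shortage.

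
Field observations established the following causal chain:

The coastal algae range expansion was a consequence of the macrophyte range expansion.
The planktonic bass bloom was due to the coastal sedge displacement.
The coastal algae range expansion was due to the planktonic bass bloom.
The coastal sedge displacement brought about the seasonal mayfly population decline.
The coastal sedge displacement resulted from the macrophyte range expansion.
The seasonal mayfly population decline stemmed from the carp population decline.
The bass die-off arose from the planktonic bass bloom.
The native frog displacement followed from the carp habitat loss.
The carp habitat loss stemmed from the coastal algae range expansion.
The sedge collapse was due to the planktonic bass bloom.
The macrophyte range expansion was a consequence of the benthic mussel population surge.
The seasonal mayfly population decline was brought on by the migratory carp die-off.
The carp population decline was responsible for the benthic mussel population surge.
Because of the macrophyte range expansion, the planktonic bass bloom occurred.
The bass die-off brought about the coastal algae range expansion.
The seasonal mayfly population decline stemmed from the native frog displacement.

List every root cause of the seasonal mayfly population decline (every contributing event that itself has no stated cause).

the carp population decline, the migratory carp die-off

Tracing upstream from the seasonal mayfly population decline: the seasonal mayfly population decline ← the migratory carp die-off.
A separate upstream branch: the seasonal mayfly population decline ← the carp population decline.
Each of those chain origins has no stated cause.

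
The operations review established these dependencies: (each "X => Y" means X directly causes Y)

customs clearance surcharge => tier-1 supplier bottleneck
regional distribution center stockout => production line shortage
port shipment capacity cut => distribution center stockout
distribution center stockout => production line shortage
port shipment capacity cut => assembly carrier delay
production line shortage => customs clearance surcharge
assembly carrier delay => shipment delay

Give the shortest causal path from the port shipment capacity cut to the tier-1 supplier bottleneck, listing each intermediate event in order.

the port shipment capacity cut → the distribution center stockout
the distribution center stockout → the production line shortage
the production line shortage → the customs clearance surcharge
the customs clearance surcharge → the tier-1 supplier bottleneck
Length: 4 steps.

the port shipment capacity cut → the distribution center stockout → the production line shortage → the customs clearance surcharge → the tier-1 supplier bottleneck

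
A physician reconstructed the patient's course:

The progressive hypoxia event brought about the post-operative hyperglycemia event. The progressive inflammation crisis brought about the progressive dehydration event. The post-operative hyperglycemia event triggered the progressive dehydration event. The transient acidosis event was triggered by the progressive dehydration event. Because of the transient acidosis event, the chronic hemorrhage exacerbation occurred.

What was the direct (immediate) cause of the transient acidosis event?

Upstream contributors include the progressive hypoxia event, the post-operative hyperglycemia event, the progressive inflammation crisis, but only the progressive dehydration event feeds directly into the transient acidosis event.

the progressive dehydration event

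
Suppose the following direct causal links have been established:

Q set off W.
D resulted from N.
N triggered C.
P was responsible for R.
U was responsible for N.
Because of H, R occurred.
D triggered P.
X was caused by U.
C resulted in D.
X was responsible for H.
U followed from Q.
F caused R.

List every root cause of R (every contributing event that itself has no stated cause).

Tracing upstream from R: R ← H ← X ← U ← Q.
A separate upstream branch: R ← F.
Each of those chain origins has no stated cause.

F, Q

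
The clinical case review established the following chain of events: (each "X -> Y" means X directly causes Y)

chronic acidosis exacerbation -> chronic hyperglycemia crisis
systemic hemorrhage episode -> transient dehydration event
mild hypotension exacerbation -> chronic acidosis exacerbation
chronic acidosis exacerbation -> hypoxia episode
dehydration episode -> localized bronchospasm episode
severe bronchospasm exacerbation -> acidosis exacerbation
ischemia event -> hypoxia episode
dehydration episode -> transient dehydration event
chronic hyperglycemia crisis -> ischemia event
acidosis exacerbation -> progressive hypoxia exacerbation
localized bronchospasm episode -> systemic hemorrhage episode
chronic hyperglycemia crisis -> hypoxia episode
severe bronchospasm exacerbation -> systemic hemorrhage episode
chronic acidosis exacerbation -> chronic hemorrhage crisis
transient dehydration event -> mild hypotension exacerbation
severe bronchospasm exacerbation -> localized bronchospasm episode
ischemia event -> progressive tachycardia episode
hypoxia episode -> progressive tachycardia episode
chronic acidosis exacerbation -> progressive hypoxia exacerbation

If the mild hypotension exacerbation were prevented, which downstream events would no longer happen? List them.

the chronic acidosis exacerbation, the chronic hemorrhage crisis, the chronic hyperglycemia crisis, the hypoxia episode, the ischemia event, the progressive tachycardia episode

Downstream of the mild hypotension exacerbation: the chronic acidosis exacerbation, the chronic hyperglycemia crisis, the ischemia event, the chronic hemorrhage crisis, the progressive hypoxia exacerbation, the hypoxia episode, the progressive tachycardia episode.
Of those, still caused via another path: the progressive hypoxia exacerbation.
The remainder have no surviving cause.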